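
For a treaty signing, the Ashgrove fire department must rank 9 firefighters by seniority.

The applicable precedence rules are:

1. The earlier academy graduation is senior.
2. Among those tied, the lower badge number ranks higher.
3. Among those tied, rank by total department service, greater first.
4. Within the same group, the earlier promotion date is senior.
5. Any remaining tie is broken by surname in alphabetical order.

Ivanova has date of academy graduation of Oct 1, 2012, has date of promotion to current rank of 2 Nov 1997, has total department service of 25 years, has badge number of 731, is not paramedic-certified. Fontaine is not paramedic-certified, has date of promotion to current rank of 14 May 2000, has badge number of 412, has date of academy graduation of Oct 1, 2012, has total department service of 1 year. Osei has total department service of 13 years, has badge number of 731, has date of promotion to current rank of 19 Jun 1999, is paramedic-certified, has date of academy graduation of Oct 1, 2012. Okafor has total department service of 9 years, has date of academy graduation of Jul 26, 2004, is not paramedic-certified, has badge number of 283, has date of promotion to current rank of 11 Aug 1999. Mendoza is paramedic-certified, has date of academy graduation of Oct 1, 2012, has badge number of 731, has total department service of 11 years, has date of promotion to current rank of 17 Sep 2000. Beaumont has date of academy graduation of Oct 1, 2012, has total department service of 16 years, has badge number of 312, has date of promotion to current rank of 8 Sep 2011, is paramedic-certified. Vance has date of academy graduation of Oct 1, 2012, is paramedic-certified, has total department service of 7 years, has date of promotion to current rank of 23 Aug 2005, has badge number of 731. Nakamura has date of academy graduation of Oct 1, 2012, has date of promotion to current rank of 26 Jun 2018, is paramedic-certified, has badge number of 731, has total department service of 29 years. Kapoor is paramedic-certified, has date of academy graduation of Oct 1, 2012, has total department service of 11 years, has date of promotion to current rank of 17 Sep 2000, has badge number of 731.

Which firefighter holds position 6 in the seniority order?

By date of academy graduation (earlier first): Okafor (Jul 26, 2004); then Beaumont, Fontaine, Nakamura, Ivanova, Osei, Kapoor, Mendoza and Vance (each Oct 1, 2012).
Among Beaumont, Fontaine, Nakamura, Ivanova, Osei, Kapoor, Mendoza and Vance, by badge number (lower first): Beaumont (312) before Fontaine (412) before Nakamura, Ivanova, Osei, Kapoor, Mendoza and Vance (731).
Among Nakamura, Ivanova, Osei, Kapoor, Mendoza and Vance, by total department service (higher first): Nakamura (29 years) before Ivanova (25 years) before Osei (13 years) before Kapoor and Mendoza (11 years) before Vance (7 years).
Kapoor and Mendoza both have date of promotion to current rank 17 Sep 2000, so the next rule applies.
Among Kapoor and Mendoza, alphabetically by surname: Kapoor before Mendoza.
Order: Okafor, Beaumont, Fontaine, Nakamura, Ivanova, Osei, Kapoor, Mendoza, Vance.

Osei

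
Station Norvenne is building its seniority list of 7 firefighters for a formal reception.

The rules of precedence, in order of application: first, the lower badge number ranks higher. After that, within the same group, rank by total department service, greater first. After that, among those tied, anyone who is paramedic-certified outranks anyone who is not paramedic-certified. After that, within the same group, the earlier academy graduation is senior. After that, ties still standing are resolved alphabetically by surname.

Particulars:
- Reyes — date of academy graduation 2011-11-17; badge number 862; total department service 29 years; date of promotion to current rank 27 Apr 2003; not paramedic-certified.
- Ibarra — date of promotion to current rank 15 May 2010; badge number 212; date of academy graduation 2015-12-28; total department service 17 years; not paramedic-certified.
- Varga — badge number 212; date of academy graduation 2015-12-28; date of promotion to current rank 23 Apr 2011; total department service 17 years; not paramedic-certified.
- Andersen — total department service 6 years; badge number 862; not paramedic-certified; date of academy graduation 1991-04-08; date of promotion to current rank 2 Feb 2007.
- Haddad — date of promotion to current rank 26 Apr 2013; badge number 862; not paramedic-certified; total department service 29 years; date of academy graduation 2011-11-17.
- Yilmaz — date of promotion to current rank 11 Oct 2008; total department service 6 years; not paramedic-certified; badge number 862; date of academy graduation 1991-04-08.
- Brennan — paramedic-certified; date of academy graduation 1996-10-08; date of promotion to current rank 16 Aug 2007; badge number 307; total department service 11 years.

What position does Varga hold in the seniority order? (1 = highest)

2

By badge number (lower first): Ibarra and Varga (both 212); then Brennan (307); then Haddad, Reyes, Andersen and Yilmaz (each 862).
Ibarra and Varga both have total department service 17 years, so the next rule applies.
Ibarra and Varga are each not paramedic-certified, so the next rule applies.
Ibarra and Varga both have date of academy graduation 2015-12-28, so the next rule applies.
Among Ibarra and Varga, alphabetically by surname: Ibarra before Varga.
Among Haddad, Reyes, Andersen and Yilmaz, by total department service (higher first): Haddad and Reyes (29 years) before Andersen and Yilmaz (6 years).
Haddad and Reyes are each not paramedic-certified, so the next rule applies.
Haddad and Reyes both have date of academy graduation 2011-11-17, so the next rule applies.
Among Haddad and Reyes, alphabetically by surname: Haddad before Reyes.
Andersen and Yilmaz are each not paramedic-certified, so the next rule applies.
Andersen and Yilmaz both have date of academy graduation 1991-04-08, so the next rule applies.
Among Andersen and Yilmaz, alphabetically by surname: Andersen before Yilmaz.
Order: Ibarra, Varga, Brennan, Haddad, Reyes, Andersen, Yilmaz. So position 2.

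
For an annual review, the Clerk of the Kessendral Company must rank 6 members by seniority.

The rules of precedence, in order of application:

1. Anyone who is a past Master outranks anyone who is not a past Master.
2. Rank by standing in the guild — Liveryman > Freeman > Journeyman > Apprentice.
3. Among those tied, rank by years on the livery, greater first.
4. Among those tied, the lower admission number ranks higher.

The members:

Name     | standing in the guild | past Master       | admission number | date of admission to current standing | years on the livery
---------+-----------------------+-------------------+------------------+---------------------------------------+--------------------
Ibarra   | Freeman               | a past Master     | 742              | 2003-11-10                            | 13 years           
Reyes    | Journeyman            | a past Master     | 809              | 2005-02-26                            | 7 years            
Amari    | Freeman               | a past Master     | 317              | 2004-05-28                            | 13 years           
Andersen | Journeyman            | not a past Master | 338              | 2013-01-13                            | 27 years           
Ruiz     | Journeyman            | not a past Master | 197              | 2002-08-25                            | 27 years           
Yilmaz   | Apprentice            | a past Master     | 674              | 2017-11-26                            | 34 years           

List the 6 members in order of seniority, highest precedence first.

Amari, Ibarra, Reyes, Yilmaz, Ruiz, Andersen

By the first rule: Amari, Ibarra, Reyes and Yilmaz (each a past Master); then Ruiz and Andersen (both not a past Master).
Among Amari, Ibarra, Reyes and Yilmaz, by standing in the guild: Amari and Ibarra (Freeman) before Reyes (Journeyman) before Yilmaz (Apprentice).
Amari and Ibarra both have years on the livery 13 years, so the next rule applies.
Among Amari and Ibarra, by admission number (lower first): Amari (317) before Ibarra (742).
Ruiz and Andersen are each Journeyman, so the next rule applies.
Ruiz and Andersen both have years on the livery 27 years, so the next rule applies.
Among Ruiz and Andersen, by admission number (lower first): Ruiz (197) before Andersen (338).
Full order: Amari, Ibarra, Reyes, Yilmaz, Ruiz, Andersen.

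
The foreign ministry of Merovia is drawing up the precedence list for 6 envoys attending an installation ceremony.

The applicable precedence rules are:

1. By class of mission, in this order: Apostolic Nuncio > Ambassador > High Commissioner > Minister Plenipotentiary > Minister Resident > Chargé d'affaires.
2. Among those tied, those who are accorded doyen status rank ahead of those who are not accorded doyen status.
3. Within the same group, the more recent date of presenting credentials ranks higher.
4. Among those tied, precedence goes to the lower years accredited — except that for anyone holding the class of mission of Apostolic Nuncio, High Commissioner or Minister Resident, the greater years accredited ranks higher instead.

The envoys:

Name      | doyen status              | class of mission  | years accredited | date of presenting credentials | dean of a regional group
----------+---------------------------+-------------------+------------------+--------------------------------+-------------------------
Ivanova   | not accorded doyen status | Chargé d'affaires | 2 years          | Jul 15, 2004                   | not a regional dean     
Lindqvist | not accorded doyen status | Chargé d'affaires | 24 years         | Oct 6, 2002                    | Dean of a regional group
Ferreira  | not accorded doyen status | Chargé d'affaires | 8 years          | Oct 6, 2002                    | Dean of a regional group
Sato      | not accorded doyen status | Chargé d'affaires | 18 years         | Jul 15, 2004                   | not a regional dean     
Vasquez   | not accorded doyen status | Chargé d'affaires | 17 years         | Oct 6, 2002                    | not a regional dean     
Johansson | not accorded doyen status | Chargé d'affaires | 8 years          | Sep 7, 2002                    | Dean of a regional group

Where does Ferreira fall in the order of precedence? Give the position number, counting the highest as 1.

3

By class of mission: Ivanova, Sato, Ferreira, Vasquez, Lindqvist and Johansson (Chargé d'affaires).
Ivanova, Sato, Ferreira, Vasquez, Lindqvist and Johansson are each not accorded doyen status, so the next rule applies.
Among Ivanova, Sato, Ferreira, Vasquez, Lindqvist and Johansson, by date of presenting credentials (later first): Ivanova and Sato (Jul 15, 2004) before Ferreira, Vasquez and Lindqvist (Oct 6, 2002) before Johansson (Sep 7, 2002).
Among Ivanova and Sato, by years accredited (lower first): Ivanova (2 years) before Sato (18 years).
Among Ferreira, Vasquez and Lindqvist, by years accredited (lower first): Ferreira (8 years) before Vasquez (17 years) before Lindqvist (24 years).
Order: Ivanova, Sato, Ferreira, Vasquez, Lindqvist, Johansson. So position 3.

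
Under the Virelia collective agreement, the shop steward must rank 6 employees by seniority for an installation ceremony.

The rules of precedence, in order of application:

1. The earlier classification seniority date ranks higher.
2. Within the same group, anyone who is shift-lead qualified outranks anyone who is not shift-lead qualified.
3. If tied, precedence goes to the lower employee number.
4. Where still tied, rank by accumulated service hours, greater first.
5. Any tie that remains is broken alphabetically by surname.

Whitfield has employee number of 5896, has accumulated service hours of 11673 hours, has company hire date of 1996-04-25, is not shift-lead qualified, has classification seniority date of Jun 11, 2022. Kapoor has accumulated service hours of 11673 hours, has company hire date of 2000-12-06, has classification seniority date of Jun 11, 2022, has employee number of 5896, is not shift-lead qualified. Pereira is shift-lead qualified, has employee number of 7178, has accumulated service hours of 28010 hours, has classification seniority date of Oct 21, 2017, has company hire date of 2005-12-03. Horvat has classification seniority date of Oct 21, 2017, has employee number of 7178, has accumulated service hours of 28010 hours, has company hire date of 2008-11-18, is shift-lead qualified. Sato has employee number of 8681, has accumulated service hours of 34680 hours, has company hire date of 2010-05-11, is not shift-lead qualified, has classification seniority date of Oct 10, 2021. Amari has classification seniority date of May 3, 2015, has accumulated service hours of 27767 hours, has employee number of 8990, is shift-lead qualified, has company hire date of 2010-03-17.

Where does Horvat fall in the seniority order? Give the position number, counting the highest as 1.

2

By classification seniority date (earlier first): Amari (May 3, 2015); then Horvat and Pereira (both Oct 21, 2017); then Sato (Oct 10, 2021); then Kapoor and Whitfield (both Jun 11, 2022).
Horvat and Pereira are each shift-lead qualified, so the next rule applies.
Horvat and Pereira both have employee number 7178, so the next rule applies.
Horvat and Pereira both have accumulated service hours 28010 hours, so the next rule applies.
Among Horvat and Pereira, alphabetically by surname: Horvat before Pereira.
Kapoor and Whitfield are each not shift-lead qualified, so the next rule applies.
Kapoor and Whitfield both have employee number 5896, so the next rule applies.
Kapoor and Whitfield both have accumulated service hours 11673 hours, so the next rule applies.
Among Kapoor and Whitfield, alphabetically by surname: Kapoor before Whitfield.
Order: Amari, Horvat, Pereira, Sato, Kapoor, Whitfield. So position 2.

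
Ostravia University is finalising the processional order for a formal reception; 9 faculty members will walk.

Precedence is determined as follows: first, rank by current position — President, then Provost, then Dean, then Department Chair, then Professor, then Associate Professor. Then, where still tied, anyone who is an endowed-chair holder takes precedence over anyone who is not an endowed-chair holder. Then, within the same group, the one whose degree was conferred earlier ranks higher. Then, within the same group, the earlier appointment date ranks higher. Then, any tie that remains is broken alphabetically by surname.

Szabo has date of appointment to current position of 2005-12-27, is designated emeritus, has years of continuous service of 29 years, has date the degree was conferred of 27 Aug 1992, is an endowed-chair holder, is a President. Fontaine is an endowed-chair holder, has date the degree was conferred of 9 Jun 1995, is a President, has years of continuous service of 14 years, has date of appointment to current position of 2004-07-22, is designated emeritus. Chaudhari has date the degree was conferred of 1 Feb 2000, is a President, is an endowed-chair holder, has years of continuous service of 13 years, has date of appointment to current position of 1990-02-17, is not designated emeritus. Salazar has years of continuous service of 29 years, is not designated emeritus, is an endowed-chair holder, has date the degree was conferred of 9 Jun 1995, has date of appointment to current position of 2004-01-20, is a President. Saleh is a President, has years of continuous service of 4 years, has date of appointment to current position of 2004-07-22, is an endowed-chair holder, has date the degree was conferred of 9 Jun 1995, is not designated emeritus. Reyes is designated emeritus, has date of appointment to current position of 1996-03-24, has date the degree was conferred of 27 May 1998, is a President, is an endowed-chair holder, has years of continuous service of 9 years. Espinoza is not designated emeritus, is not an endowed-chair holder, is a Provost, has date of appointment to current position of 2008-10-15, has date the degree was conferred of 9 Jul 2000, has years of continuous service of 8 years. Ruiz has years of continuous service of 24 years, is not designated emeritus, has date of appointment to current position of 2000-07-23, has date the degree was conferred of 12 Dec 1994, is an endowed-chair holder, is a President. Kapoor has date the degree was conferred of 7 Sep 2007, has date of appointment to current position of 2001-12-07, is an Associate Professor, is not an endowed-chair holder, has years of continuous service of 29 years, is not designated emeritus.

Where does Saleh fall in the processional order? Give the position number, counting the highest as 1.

5

By current position: Szabo, Ruiz, Salazar, Fontaine, Saleh, Reyes and Chaudhari (President); then Espinoza (Provost); then Kapoor (Associate Professor).
Szabo, Ruiz, Salazar, Fontaine, Saleh, Reyes and Chaudhari are each an endowed-chair holder, so the next rule applies.
Among Szabo, Ruiz, Salazar, Fontaine, Saleh, Reyes and Chaudhari, by date the degree was conferred (earlier first): Szabo (27 Aug 1992) before Ruiz (12 Dec 1994) before Salazar, Fontaine and Saleh (9 Jun 1995) before Reyes (27 May 1998) before Chaudhari (1 Feb 2000).
Among Salazar, Fontaine and Saleh, by date of appointment to current position (earlier first): Salazar (2004-01-20) before Fontaine and Saleh (2004-07-22).
Among Fontaine and Saleh, alphabetically by surname: Fontaine before Saleh.
Order: Szabo, Ruiz, Salazar, Fontaine, Saleh, Reyes, Chaudhari, Espinoza, Kapoor. So position 5.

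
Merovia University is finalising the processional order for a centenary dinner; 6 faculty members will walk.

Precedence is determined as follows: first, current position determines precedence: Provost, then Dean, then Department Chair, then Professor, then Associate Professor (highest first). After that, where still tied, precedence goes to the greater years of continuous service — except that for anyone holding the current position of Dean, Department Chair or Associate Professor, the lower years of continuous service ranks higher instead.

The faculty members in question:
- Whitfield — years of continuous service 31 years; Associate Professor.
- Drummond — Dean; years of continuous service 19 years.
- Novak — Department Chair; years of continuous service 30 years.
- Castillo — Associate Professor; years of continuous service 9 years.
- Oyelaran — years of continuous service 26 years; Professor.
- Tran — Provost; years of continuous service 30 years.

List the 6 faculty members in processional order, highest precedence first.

By current position: Tran (Provost); then Drummond (Dean); then Novak (Department Chair); then Oyelaran (Professor); then Castillo and Whitfield (Associate Professor).
Among Castillo and Whitfield, by years of continuous service (lower first) (reversed rule for this group): Castillo (9 years) before Whitfield (31 years).
Full order: Tran, Drummond, Novak, Oyelaran, Castillo, Whitfield.

Tran, Drummond, Novak, Oyelaran, Castillo, Whitfield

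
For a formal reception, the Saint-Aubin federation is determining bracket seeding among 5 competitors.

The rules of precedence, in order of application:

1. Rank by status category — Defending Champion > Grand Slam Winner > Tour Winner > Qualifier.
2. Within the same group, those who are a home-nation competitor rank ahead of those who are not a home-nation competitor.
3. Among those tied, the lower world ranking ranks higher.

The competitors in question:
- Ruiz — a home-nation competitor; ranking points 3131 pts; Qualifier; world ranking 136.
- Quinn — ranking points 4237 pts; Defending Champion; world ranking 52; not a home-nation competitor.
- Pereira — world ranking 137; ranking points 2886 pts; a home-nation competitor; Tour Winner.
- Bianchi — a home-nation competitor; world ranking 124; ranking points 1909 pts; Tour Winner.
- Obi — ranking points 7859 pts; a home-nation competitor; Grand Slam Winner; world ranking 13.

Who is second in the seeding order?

By status category: Quinn (Defending Champion); then Obi (Grand Slam Winner); then Bianchi and Pereira (Tour Winner); then Ruiz (Qualifier).
Bianchi and Pereira are each a home-nation competitor, so the next rule applies.
Among Bianchi and Pereira, by world ranking (lower first): Bianchi (124) before Pereira (137).
Order: Quinn, Obi, Bianchi, Pereira, Ruiz.

Obi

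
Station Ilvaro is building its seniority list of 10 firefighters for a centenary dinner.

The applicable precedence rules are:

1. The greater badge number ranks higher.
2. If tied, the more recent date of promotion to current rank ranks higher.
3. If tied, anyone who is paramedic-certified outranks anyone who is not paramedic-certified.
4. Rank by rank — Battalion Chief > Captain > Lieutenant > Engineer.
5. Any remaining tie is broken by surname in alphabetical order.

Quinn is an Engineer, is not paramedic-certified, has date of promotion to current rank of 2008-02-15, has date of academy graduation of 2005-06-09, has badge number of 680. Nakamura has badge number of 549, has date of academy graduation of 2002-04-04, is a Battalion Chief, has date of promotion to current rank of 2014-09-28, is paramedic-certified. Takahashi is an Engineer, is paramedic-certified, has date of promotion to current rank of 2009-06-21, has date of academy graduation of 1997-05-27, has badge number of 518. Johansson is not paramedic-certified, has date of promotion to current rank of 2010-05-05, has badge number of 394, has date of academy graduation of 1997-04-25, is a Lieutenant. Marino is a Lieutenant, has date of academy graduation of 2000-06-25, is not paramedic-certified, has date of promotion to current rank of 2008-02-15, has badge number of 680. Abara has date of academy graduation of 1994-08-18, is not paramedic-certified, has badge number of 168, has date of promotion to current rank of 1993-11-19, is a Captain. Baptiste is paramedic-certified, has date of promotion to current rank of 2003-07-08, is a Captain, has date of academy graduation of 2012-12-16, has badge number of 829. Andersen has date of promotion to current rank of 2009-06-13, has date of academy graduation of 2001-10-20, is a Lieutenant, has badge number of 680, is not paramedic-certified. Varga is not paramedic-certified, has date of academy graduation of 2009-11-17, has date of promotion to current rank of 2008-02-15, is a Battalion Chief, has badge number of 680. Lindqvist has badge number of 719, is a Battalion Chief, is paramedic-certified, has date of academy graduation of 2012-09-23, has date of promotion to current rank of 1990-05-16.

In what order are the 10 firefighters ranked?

Baptiste, Lindqvist, Andersen, Varga, Marino, Quinn, Nakamura, Takahashi, Johansson, Abara

By badge number (higher first): Baptiste (829); then Lindqvist (719); then Andersen, Varga, Marino and Quinn (each 680); then Nakamura (549); then Takahashi (518); then Johansson (394); then Abara (168).
Among Andersen, Varga, Marino and Quinn, by date of promotion to current rank (later first): Andersen (2009-06-13) before Varga, Marino and Quinn (2008-02-15).
Varga, Marino and Quinn are each not paramedic-certified, so the next rule applies.
Among Varga, Marino and Quinn, by rank: Varga (Battalion Chief) before Marino (Lieutenant) before Quinn (Engineer).
Full order: Baptiste, Lindqvist, Andersen, Varga, Marino, Quinn, Nakamura, Takahashi, Johansson, Abara.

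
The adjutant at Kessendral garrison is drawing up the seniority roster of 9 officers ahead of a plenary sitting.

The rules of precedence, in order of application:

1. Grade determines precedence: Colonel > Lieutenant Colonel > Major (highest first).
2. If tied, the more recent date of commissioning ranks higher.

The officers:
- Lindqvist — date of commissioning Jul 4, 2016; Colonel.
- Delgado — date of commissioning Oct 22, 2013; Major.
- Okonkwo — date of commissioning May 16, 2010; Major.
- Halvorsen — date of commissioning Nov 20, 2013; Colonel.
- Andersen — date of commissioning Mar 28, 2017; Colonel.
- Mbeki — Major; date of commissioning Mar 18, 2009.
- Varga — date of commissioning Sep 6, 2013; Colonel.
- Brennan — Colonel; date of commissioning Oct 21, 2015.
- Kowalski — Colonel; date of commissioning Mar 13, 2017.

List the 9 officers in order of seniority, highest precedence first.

Andersen, Kowalski, Lindqvist, Brennan, Halvorsen, Varga, Delgado, Okonkwo, Mbeki

By grade: Andersen, Kowalski, Lindqvist, Brennan, Halvorsen and Varga (Colonel); then Delgado, Okonkwo and Mbeki (Major).
Among Andersen, Kowalski, Lindqvist, Brennan, Halvorsen and Varga, by date of commissioning (later first): Andersen (Mar 28, 2017) before Kowalski (Mar 13, 2017) before Lindqvist (Jul 4, 2016) before Brennan (Oct 21, 2015) before Halvorsen (Nov 20, 2013) before Varga (Sep 6, 2013).
Among Delgado, Okonkwo and Mbeki, by date of commissioning (later first): Delgado (Oct 22, 2013) before Okonkwo (May 16, 2010) before Mbeki (Mar 18, 2009).
Full order: Andersen, Kowalski, Lindqvist, Brennan, Halvorsen, Varga, Delgado, Okonkwo, Mbeki.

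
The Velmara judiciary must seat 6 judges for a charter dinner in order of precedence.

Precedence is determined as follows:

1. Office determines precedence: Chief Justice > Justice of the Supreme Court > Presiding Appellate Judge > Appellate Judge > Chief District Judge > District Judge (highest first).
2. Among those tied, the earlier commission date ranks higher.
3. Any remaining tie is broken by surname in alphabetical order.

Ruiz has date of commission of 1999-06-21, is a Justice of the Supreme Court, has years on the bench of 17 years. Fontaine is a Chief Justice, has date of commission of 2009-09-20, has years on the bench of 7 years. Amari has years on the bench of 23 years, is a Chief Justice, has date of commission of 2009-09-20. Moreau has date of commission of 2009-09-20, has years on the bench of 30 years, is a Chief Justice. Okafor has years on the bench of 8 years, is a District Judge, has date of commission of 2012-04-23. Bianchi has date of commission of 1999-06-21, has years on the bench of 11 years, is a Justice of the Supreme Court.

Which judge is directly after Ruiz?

Okafor

By office: Amari, Fontaine and Moreau (Chief Justice); then Bianchi and Ruiz (Justice of the Supreme Court); then Okafor (District Judge).
Amari, Fontaine and Moreau all have date of commission 2009-09-20, so the next rule applies.
Among Amari, Fontaine and Moreau, alphabetically by surname: Amari before Fontaine before Moreau.
Bianchi and Ruiz both have date of commission 1999-06-21, so the next rule applies.
Among Bianchi and Ruiz, alphabetically by surname: Bianchi before Ruiz.
Order: Amari, Fontaine, Moreau, Bianchi, Ruiz, Okafor.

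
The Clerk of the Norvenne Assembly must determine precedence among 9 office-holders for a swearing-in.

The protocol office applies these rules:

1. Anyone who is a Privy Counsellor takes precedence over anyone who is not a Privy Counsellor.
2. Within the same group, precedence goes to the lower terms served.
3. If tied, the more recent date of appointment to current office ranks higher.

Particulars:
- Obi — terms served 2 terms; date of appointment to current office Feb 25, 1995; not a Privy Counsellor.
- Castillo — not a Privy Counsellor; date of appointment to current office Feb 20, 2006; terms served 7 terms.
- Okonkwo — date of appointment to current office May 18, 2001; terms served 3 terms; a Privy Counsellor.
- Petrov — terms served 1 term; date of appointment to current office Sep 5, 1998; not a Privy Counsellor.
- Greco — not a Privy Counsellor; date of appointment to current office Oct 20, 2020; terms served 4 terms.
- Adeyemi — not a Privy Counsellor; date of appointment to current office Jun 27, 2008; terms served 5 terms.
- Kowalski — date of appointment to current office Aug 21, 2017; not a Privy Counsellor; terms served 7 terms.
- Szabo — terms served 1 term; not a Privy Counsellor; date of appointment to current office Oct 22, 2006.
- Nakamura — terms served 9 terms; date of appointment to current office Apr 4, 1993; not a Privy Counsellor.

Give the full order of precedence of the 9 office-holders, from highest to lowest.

Okonkwo, Szabo, Petrov, Obi, Greco, Adeyemi, Kowalski, Castillo, Nakamura

By the first rule: Okonkwo (a Privy Counsellor); then Szabo, Petrov, Obi, Greco, Adeyemi, Kowalski, Castillo and Nakamura (each not a Privy Counsellor).
Among Szabo, Petrov, Obi, Greco, Adeyemi, Kowalski, Castillo and Nakamura, by terms served (lower first): Szabo and Petrov (1 term) before Obi (2 terms) before Greco (4 terms) before Adeyemi (5 terms) before Kowalski and Castillo (7 terms) before Nakamura (9 terms).
Among Szabo and Petrov, by date of appointment to current office (later first): Szabo (Oct 22, 2006) before Petrov (Sep 5, 1998).
Among Kowalski and Castillo, by date of appointment to current office (later first): Kowalski (Aug 21, 2017) before Castillo (Feb 20, 2006).
Full order: Okonkwo, Szabo, Petrov, Obi, Greco, Adeyemi, Kowalski, Castillo, Nakamura.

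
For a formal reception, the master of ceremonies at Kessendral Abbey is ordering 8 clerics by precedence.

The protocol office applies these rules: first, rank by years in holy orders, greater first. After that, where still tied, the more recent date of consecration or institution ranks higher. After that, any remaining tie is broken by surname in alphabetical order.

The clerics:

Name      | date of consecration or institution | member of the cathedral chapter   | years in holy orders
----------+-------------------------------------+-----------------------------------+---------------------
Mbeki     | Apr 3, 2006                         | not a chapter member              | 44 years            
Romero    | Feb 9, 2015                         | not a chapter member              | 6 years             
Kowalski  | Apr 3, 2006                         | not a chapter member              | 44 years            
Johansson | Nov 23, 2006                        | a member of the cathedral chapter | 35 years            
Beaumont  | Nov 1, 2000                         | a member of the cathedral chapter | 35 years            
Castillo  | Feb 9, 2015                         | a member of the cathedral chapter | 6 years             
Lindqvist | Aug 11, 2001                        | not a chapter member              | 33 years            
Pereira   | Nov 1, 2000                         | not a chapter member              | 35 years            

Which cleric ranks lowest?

Romero

By years in holy orders (higher first): Kowalski and Mbeki (both 44 years); then Johansson, Beaumont and Pereira (each 35 years); then Lindqvist (33 years); then Castillo and Romero (both 6 years).
Kowalski and Mbeki both have date of consecration or institution Apr 3, 2006, so the next rule applies.
Among Kowalski and Mbeki, alphabetically by surname: Kowalski before Mbeki.
Among Johansson, Beaumont and Pereira, by date of consecration or institution (later first): Johansson (Nov 23, 2006) before Beaumont and Pereira (Nov 1, 2000).
Among Beaumont and Pereira, alphabetically by surname: Beaumont before Pereira.
Castillo and Romero both have date of consecration or institution Feb 9, 2015, so the next rule applies.
Among Castillo and Romero, alphabetically by surname: Castillo before Romero.
Order: Kowalski, Mbeki, Johansson, Beaumont, Pereira, Lindqvist, Castillo, Romero.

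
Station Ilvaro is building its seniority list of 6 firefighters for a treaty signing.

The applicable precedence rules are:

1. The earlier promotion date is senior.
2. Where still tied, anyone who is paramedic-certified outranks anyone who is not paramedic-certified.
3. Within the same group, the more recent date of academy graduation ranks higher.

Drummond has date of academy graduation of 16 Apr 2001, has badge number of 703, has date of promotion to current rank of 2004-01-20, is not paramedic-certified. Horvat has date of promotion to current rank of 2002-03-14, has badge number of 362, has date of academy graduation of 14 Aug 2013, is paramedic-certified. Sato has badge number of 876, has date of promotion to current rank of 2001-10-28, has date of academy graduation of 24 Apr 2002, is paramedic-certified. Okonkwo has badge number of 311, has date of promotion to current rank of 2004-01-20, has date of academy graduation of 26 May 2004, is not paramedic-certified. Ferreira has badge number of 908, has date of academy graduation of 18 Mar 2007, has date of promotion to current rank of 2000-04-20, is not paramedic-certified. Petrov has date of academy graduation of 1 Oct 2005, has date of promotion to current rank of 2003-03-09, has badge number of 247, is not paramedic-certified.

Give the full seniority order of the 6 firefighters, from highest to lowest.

Ferreira, Sato, Horvat, Petrov, Okonkwo, Drummond

By date of promotion to current rank (earlier first): Ferreira (2000-04-20); then Sato (2001-10-28); then Horvat (2002-03-14); then Petrov (2003-03-09); then Okonkwo and Drummond (both 2004-01-20).
Okonkwo and Drummond are each not paramedic-certified, so the next rule applies.
Among Okonkwo and Drummond, by date of academy graduation (later first): Okonkwo (26 May 2004) before Drummond (16 Apr 2001).
Full order: Ferreira, Sato, Horvat, Petrov, Okonkwo, Drummond.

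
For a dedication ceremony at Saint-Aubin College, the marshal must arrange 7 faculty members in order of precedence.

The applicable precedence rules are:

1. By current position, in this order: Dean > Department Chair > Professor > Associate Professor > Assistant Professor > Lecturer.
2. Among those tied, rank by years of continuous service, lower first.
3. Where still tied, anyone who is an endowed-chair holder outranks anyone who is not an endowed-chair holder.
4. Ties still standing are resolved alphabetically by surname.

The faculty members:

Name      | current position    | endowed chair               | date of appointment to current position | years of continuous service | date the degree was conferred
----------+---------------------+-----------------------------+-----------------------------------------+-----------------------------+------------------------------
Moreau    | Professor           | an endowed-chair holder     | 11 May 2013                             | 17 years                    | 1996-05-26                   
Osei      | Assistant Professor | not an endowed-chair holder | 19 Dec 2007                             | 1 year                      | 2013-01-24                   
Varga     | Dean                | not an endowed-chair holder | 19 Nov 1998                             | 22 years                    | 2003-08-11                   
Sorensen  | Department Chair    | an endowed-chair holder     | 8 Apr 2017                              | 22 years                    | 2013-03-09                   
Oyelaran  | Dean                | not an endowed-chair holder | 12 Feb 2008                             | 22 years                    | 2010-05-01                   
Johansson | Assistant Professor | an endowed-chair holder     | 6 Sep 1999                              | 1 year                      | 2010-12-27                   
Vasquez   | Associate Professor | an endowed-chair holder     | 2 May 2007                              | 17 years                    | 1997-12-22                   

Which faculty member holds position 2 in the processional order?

Varga

By current position: Oyelaran and Varga (Dean); then Sorensen (Department Chair); then Moreau (Professor); then Vasquez (Associate Professor); then Johansson and Osei (Assistant Professor).
Oyelaran and Varga both have years of continuous service 22 years, so the next rule applies.
Oyelaran and Varga are each not an endowed-chair holder, so the next rule applies.
Among Oyelaran and Varga, alphabetically by surname: Oyelaran before Varga.
Johansson and Osei both have years of continuous service 1 year, so the next rule applies.
Among Johansson and Osei, an endowed-chair holder before not an endowed-chair holder: Johansson (an endowed-chair holder) before Osei (not an endowed-chair holder).
Order: Oyelaran, Varga, Sorensen, Moreau, Vasquez, Johansson, Osei.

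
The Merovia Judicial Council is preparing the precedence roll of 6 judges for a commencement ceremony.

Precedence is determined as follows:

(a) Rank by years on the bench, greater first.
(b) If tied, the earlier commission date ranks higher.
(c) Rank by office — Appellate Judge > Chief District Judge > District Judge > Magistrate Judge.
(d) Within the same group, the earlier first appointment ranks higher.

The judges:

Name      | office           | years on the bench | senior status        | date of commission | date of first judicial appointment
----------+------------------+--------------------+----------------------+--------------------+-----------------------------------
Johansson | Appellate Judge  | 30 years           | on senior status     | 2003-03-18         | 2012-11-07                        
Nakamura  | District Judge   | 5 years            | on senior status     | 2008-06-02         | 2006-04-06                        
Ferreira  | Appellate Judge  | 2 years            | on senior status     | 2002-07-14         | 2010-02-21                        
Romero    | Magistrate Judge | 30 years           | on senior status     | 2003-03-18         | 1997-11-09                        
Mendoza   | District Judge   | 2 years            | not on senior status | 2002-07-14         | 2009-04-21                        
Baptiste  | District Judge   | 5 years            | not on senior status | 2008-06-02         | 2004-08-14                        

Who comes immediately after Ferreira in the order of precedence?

By years on the bench (higher first): Johansson and Romero (both 30 years); then Baptiste and Nakamura (both 5 years); then Ferreira and Mendoza (both 2 years).
Johansson and Romero both have date of commission 2003-03-18, so the next rule applies.
Among Johansson and Romero, by office: Johansson (Appellate Judge) before Romero (Magistrate Judge).
Baptiste and Nakamura both have date of commission 2008-06-02, so the next rule applies.
Baptiste and Nakamura are each District Judge, so the next rule applies.
Among Baptiste and Nakamura, by date of first judicial appointment (earlier first): Baptiste (2004-08-14) before Nakamura (2006-04-06).
Ferreira and Mendoza both have date of commission 2002-07-14, so the next rule applies.
Among Ferreira and Mendoza, by office: Ferreira (Appellate Judge) before Mendoza (District Judge).
Order: Johansson, Romero, Baptiste, Nakamura, Ferreira, Mendoza.

Mendoza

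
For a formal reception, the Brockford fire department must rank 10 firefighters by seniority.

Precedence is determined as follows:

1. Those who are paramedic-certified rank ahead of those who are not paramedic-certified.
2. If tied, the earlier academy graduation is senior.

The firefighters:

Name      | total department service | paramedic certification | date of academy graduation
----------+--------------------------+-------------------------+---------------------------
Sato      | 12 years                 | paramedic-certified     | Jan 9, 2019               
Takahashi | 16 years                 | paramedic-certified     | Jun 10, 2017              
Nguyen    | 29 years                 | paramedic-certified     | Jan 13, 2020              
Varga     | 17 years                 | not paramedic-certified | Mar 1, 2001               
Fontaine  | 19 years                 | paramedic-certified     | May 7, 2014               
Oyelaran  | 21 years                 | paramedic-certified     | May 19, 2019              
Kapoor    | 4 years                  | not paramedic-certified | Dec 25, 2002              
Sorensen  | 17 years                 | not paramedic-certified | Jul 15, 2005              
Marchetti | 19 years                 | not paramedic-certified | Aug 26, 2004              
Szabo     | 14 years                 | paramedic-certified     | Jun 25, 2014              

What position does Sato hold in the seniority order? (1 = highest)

By the first rule: Fontaine, Szabo, Takahashi, Sato, Oyelaran and Nguyen (each paramedic-certified); then Varga, Kapoor, Marchetti and Sorensen (each not paramedic-certified).
Among Fontaine, Szabo, Takahashi, Sato, Oyelaran and Nguyen, by date of academy graduation (earlier first): Fontaine (May 7, 2014) before Szabo (Jun 25, 2014) before Takahashi (Jun 10, 2017) before Sato (Jan 9, 2019) before Oyelaran (May 19, 2019) before Nguyen (Jan 13, 2020).
Among Varga, Kapoor, Marchetti and Sorensen, by date of academy graduation (earlier first): Varga (Mar 1, 2001) before Kapoor (Dec 25, 2002) before Marchetti (Aug 26, 2004) before Sorensen (Jul 15, 2005).
Order: Fontaine, Szabo, Takahashi, Sato, Oyelaran, Nguyen, Varga, Kapoor, Marchetti, Sorensen. So position 4.

4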